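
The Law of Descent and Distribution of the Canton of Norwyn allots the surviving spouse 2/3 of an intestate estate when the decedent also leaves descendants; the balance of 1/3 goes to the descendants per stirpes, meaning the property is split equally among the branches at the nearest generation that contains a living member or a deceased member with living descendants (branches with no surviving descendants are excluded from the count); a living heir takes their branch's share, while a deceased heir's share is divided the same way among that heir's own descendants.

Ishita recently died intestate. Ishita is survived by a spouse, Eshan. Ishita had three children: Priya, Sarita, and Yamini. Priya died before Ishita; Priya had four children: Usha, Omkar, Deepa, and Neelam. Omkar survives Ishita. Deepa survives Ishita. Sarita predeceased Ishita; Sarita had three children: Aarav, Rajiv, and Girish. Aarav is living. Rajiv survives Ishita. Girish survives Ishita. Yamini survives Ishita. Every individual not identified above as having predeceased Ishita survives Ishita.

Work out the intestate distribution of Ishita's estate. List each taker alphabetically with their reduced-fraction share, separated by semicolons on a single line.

Aarav 1/27; Deepa 1/36; Eshan 2/3; Girish 1/27; Neelam 1/36; Omkar 1/36; Rajiv 1/27; Usha 1/36; Yamini 1/9

Eshan, as surviving spouse, takes 2/3.
The remaining 1/3 passes to Ishita's descendants per stirpes.
The 1/3 is divided into 3 equal shares of 1/9 among Priya, Sarita, Yamini.
Priya predeceased; the 1/9 allotted to Priya's branch passes to Priya's issue by representation.
The 1/9 is divided into 4 equal shares of 1/36 among Usha, Omkar, Deepa, Neelam.
Usha is living and takes 1/36.
Omkar is living and takes 1/36.
Deepa is living and takes 1/36.
Neelam is living and takes 1/36.
Sarita predeceased; the 1/9 allotted to Sarita's branch passes to Sarita's issue by representation.
The 1/9 is divided into 3 equal shares of 1/27 among Aarav, Rajiv, Girish.
Aarav is living and takes 1/27.
Rajiv is living and takes 1/27.
Girish is living and takes 1/27.
Yamini is living and takes 1/9.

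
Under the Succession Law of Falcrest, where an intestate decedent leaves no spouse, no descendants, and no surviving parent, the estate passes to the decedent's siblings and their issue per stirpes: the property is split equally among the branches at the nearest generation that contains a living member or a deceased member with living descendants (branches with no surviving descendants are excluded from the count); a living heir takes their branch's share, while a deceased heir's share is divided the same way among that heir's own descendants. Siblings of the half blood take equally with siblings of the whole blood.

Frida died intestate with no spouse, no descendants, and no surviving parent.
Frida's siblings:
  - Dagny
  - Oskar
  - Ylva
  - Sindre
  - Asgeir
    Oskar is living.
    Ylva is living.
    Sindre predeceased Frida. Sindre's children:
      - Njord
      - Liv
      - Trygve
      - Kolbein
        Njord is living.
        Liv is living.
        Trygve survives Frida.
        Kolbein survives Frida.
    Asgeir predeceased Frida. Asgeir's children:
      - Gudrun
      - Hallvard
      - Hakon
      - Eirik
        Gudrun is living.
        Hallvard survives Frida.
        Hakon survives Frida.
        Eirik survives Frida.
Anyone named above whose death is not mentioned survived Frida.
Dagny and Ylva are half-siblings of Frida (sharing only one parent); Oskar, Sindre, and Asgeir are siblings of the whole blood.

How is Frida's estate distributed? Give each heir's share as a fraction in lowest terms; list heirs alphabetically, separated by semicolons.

Dagny 1/5; Eirik 1/20; Gudrun 1/20; Hakon 1/20; Hallvard 1/20; Kolbein 1/20; Liv 1/20; Njord 1/20; Oskar 1/5; Trygve 1/20; Ylva 1/5

No spouse, descendants, or parent survives, so the estate passes to Frida's siblings per stirpes.
Half-blood and whole-blood siblings take equally under the stated rule.
The estate is divided into 5 equal shares of 1/5 among Dagny, Oskar, Ylva, Sindre, Asgeir.
Dagny is living and takes 1/5.
Oskar is living and takes 1/5.
Ylva is living and takes 1/5.
Sindre predeceased; the 1/5 allotted to Sindre's branch passes to Sindre's issue by representation.
The 1/5 is divided into 4 equal shares of 1/20 among Njord, Liv, Trygve, Kolbein.
Njord is living and takes 1/20.
Liv is living and takes 1/20.
Trygve is living and takes 1/20.
Kolbein is living and takes 1/20.
Asgeir predeceased; the 1/5 allotted to Asgeir's branch passes to Asgeir's issue by representation.
The 1/5 is divided into 4 equal shares of 1/20 among Gudrun, Hallvard, Hakon, Eirik.
Gudrun is living and takes 1/20.
Hallvard is living and takes 1/20.
Hakon is living and takes 1/20.
Eirik is living and takes 1/20.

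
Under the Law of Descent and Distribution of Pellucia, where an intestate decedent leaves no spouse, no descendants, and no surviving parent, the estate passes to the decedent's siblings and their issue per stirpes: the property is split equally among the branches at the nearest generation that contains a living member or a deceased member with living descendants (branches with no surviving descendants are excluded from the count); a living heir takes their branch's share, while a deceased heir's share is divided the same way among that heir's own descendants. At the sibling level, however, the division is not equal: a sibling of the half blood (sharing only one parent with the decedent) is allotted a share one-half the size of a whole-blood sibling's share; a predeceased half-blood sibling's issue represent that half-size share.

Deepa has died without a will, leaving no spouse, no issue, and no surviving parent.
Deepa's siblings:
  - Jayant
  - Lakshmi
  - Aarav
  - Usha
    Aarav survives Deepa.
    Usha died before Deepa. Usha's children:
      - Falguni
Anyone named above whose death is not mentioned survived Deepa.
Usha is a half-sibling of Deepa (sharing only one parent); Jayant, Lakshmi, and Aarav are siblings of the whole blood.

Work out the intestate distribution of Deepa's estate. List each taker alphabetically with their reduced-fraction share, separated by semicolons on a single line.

No spouse, descendants, or parent survives, so the estate passes to Deepa's siblings per stirpes.
Half-blood siblings count for one-half the weight of whole-blood siblings at the initial division.
Dividing 1 in proportion to weights (total weight 7/2): Jayant (weight 1) → 2/7; Lakshmi (weight 1) → 2/7; Aarav (weight 1) → 2/7; Usha (weight 1/2) → 1/7.
Jayant is living and takes 2/7.
Lakshmi is living and takes 2/7.
Aarav is living and takes 2/7.
Usha predeceased; the 1/7 allotted to Usha's branch passes to Usha's issue by representation.
Falguni is the sole taker at this level and receives the full 1/7.

Aarav 2/7; Falguni 1/7; Jayant 2/7; Lakshmi 2/7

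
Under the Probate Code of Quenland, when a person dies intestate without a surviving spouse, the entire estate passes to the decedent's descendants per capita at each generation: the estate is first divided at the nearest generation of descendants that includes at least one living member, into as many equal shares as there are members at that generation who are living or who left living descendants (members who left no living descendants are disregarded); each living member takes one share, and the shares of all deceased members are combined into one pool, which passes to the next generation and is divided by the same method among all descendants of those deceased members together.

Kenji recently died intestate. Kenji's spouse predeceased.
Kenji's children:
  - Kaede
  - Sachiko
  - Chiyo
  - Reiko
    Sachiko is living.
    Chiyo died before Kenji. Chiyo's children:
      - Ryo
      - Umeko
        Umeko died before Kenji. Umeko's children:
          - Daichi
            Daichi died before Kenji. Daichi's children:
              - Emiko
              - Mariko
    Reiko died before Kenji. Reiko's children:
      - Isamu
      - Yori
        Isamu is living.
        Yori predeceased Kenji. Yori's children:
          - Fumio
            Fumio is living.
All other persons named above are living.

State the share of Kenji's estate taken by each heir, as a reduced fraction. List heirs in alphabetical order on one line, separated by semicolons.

There is no surviving spouse, so the entire estate passes to Kenji's descendants per capita at each generation.
At generation 1 (Kaede, Sachiko, Chiyo, Reiko) there are 4 shares of (1)/4 = 1/4 each.
Living: Kaede and Sachiko — each takes 1/4.
Deceased: Chiyo and Reiko. Their combined 1/2 is pooled and carried to generation 2.
At generation 2 (Ryo, Umeko, Isamu, Yori) there are 4 shares of (1/2)/4 = 1/8 each.
Living: Ryo and Isamu — each takes 1/8.
Deceased: Umeko and Yori. Their combined 1/4 is pooled and carried to generation 3.
At generation 3 (Daichi, Fumio) there are 2 shares of (1/4)/2 = 1/8 each.
Living: Fumio — each takes 1/8.
Deceased: Daichi. That 1/8 share is carried to generation 4.
At generation 4 (Emiko, Mariko) there are 2 shares of (1/8)/2 = 1/16 each.
Living: Emiko and Mariko — each takes 1/16.

Emiko 1/16; Fumio 1/8; Isamu 1/8; Kaede 1/4; Mariko 1/16; Ryo 1/8; Sachiko 1/4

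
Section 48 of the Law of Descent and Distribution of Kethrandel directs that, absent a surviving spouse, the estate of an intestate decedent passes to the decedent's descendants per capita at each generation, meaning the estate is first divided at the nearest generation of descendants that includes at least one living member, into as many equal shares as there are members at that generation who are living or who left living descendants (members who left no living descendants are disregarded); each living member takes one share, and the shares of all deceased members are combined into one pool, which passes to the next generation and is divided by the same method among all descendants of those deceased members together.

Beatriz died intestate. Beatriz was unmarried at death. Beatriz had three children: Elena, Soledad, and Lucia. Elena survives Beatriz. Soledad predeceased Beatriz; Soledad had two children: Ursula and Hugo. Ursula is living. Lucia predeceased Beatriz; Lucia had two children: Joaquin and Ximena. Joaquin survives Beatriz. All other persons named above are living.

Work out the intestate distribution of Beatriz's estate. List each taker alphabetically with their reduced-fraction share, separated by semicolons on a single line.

There is no surviving spouse, so the entire estate passes to Beatriz's descendants per capita at each generation.
At generation 1 (Elena, Soledad, Lucia) there are 3 shares of (1)/3 = 1/3 each.
Living: Elena — each takes 1/3.
Deceased: Soledad and Lucia. Their combined 2/3 is pooled and carried to generation 2.
At generation 2 (Ursula, Hugo, Joaquin, Ximena) there are 4 shares of (2/3)/4 = 1/6 each.
Living: Ursula, Hugo, Joaquin, and Ximena — each takes 1/6.

Elena 1/3; Hugo 1/6; Joaquin 1/6; Ursula 1/6; Ximena 1/6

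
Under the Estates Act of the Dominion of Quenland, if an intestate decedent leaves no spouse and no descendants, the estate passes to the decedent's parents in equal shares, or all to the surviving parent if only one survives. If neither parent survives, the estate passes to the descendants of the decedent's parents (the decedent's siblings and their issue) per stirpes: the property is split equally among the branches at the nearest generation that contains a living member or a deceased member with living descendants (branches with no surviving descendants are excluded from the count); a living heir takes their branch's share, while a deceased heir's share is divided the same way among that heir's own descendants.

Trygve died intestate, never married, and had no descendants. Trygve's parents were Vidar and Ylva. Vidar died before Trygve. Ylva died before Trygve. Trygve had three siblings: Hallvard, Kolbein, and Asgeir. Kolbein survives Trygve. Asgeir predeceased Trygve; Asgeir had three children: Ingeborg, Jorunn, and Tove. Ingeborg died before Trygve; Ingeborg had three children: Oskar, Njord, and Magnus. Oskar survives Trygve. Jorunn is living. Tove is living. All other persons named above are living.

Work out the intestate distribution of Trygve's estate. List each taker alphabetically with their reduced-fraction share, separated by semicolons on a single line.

Neither parent survives and there are no descendants, so the estate passes to Trygve's siblings and their issue per stirpes.
The estate is divided into 3 equal shares of 1/3 among Hallvard, Kolbein, Asgeir.
Hallvard is living and takes 1/3.
Kolbein is living and takes 1/3.
Asgeir predeceased; the 1/3 allotted to Asgeir's branch passes to Asgeir's issue by representation.
The 1/3 is divided into 3 equal shares of 1/9 among Ingeborg, Jorunn, Tove.
Ingeborg predeceased; the 1/9 allotted to Ingeborg's branch passes to Ingeborg's issue by representation.
The 1/9 is divided into 3 equal shares of 1/27 among Oskar, Njord, Magnus.
Oskar is living and takes 1/27.
Njord is living and takes 1/27.
Magnus is living and takes 1/27.
Jorunn is living and takes 1/9.
Tove is living and takes 1/9.

Hallvard 1/3; Jorunn 1/9; Kolbein 1/3; Magnus 1/27; Njord 1/27; Oskar 1/27; Tove 1/9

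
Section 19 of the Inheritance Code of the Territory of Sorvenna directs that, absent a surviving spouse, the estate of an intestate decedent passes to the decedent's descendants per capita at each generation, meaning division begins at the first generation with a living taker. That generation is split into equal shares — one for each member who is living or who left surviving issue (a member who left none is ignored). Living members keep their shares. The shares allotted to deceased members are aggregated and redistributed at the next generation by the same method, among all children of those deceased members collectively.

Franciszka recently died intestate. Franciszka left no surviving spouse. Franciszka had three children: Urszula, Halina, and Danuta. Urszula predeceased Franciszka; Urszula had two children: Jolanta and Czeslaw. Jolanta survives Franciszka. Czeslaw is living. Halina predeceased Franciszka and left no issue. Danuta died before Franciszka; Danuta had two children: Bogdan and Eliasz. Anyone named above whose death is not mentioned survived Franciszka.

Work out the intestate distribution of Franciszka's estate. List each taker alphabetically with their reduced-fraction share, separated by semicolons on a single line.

There is no surviving spouse, so the entire estate passes to Franciszka's descendants per capita at each generation.
No one at generation 1 (Urszula, Danuta) is living; moving to the next generation.
At generation 2 (Jolanta, Czeslaw, Bogdan, Eliasz) there are 4 shares of (1)/4 = 1/4 each.
Living: Jolanta, Czeslaw, Bogdan, and Eliasz — each takes 1/4.

Bogdan 1/4; Czeslaw 1/4; Eliasz 1/4; Jolanta 1/4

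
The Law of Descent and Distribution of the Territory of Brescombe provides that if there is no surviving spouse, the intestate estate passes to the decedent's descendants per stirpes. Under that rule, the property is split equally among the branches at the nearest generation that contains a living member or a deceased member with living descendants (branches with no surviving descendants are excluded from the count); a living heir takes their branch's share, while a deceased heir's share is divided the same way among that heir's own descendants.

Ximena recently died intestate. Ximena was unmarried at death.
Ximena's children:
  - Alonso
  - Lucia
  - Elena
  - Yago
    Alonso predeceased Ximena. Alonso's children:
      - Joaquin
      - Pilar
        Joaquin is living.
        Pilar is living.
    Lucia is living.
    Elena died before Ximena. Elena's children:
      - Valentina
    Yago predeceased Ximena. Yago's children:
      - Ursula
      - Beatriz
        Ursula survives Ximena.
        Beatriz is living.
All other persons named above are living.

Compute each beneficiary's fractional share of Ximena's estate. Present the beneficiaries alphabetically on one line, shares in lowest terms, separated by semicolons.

Beatriz 1/8; Joaquin 1/8; Lucia 1/4; Pilar 1/8; Ursula 1/8; Valentina 1/4

There is no surviving spouse, so the entire estate passes to Ximena's descendants per stirpes.
The estate is divided into 4 equal shares of 1/4 among Alonso, Lucia, Elena, Yago.
Alonso predeceased; the 1/4 allotted to Alonso's branch passes to Alonso's issue by representation.
The 1/4 is divided into 2 equal shares of 1/8 among Joaquin, Pilar.
Joaquin is living and takes 1/8.
Pilar is living and takes 1/8.
Lucia is living and takes 1/4.
Elena predeceased; the 1/4 allotted to Elena's branch passes to Elena's issue by representation.
Valentina is the sole taker at this level and receives the full 1/4.
Yago predeceased; the 1/4 allotted to Yago's branch passes to Yago's issue by representation.
The 1/4 is divided into 2 equal shares of 1/8 among Ursula, Beatriz.
Ursula is living and takes 1/8.
Beatriz is living and takes 1/8.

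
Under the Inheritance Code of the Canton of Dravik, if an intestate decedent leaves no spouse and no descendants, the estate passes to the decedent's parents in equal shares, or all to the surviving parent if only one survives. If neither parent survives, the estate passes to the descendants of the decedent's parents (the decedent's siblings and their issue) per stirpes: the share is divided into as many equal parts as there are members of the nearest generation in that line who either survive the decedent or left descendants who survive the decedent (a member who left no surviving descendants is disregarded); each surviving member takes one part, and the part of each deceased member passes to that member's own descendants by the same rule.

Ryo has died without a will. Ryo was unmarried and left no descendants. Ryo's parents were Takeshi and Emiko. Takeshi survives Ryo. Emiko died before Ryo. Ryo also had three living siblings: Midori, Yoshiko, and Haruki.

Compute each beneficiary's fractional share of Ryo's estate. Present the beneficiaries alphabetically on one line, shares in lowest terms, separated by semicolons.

Only one parent, Takeshi, survives, so Takeshi takes the entire estate. The siblings take nothing because a surviving parent has priority.

Takeshi 1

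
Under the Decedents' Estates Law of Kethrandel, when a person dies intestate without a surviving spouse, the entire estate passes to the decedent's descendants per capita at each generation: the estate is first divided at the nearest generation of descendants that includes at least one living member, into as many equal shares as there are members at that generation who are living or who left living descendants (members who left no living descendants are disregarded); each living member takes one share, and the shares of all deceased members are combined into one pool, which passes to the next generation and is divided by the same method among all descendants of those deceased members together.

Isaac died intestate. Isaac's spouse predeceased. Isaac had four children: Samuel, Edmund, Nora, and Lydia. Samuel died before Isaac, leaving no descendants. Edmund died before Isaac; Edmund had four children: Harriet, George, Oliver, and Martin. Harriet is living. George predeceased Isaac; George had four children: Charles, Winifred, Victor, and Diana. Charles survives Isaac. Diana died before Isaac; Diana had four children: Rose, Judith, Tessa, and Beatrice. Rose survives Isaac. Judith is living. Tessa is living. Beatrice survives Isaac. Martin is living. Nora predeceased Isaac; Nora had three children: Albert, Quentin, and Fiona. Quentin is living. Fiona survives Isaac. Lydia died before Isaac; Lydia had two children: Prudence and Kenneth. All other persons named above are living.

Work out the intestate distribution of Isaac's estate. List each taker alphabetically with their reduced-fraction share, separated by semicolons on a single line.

Albert 1/9; Beatrice 1/144; Charles 1/36; Fiona 1/9; Harriet 1/9; Judith 1/144; Kenneth 1/9; Martin 1/9; Oliver 1/9; Prudence 1/9; Quentin 1/9; Rose 1/144; Tessa 1/144; Victor 1/36; Winifred 1/36

There is no surviving spouse, so the entire estate passes to Isaac's descendants per capita at each generation.
No one at generation 1 (Edmund, Nora, Lydia) is living; moving to the next generation.
At generation 2 (Harriet, George, Oliver, Martin, Albert, Quentin, Fiona, Prudence, Kenneth) there are 9 shares of (1)/9 = 1/9 each.
Living: Harriet, Oliver, Martin, Albert, Quentin, Fiona, Prudence, and Kenneth — each takes 1/9.
Deceased: George. That 1/9 share is carried to generation 3.
At generation 3 (Charles, Winifred, Victor, Diana) there are 4 shares of (1/9)/4 = 1/36 each.
Living: Charles, Winifred, and Victor — each takes 1/36.
Deceased: Diana. That 1/36 share is carried to generation 4.
At generation 4 (Rose, Judith, Tessa, Beatrice) there are 4 shares of (1/36)/4 = 1/144 each.
Living: Rose, Judith, Tessa, and Beatrice — each takes 1/144.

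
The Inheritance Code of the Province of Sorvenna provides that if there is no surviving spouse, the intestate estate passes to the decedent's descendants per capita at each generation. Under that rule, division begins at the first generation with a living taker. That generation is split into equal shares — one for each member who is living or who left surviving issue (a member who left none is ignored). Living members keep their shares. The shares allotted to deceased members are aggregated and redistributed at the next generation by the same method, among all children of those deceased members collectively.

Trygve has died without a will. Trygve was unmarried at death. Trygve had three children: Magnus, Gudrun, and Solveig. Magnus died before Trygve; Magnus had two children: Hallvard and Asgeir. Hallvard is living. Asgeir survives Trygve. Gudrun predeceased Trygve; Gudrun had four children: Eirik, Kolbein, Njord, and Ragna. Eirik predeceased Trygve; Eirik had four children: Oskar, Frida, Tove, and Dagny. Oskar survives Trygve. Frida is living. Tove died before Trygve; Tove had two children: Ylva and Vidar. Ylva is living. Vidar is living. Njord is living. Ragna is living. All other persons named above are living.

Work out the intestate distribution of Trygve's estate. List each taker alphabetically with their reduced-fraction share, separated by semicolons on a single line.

There is no surviving spouse, so the entire estate passes to Trygve's descendants per capita at each generation.
At generation 1 (Magnus, Gudrun, Solveig) there are 3 shares of (1)/3 = 1/3 each.
Living: Solveig — each takes 1/3.
Deceased: Magnus and Gudrun. Their combined 2/3 is pooled and carried to generation 2.
At generation 2 (Hallvard, Asgeir, Eirik, Kolbein, Njord, Ragna) there are 6 shares of (2/3)/6 = 1/9 each.
Living: Hallvard, Asgeir, Kolbein, Njord, and Ragna — each takes 1/9.
Deceased: Eirik. That 1/9 share is carried to generation 3.
At generation 3 (Oskar, Frida, Tove, Dagny) there are 4 shares of (1/9)/4 = 1/36 each.
Living: Oskar, Frida, and Dagny — each takes 1/36.
Deceased: Tove. That 1/36 share is carried to generation 4.
At generation 4 (Ylva, Vidar) there are 2 shares of (1/36)/2 = 1/72 each.
Living: Ylva and Vidar — each takes 1/72.

Asgeir 1/9; Dagny 1/36; Frida 1/36; Hallvard 1/9; Kolbein 1/9; Njord 1/9; Oskar 1/36; Ragna 1/9; Solveig 1/3; Vidar 1/72; Ylva 1/72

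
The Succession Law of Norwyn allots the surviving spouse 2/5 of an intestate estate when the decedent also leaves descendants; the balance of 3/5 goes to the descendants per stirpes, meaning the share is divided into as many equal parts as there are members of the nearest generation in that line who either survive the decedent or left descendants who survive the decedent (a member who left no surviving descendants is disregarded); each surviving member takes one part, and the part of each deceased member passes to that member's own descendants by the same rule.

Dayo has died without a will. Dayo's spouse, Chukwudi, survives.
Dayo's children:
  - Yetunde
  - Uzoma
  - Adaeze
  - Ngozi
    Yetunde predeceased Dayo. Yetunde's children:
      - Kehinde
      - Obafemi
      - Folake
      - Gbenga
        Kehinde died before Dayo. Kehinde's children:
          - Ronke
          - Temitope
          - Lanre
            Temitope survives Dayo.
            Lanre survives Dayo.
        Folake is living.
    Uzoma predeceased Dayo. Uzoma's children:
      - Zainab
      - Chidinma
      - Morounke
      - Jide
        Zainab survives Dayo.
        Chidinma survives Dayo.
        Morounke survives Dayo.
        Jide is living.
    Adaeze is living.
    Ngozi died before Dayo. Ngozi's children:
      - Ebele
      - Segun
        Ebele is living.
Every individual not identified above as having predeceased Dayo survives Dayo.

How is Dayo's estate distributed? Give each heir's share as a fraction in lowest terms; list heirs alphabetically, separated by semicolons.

Chukwudi, as surviving spouse, takes 2/5.
The remaining 3/5 passes to Dayo's descendants per stirpes.
The 3/5 is divided into 4 equal shares of 3/20 among Yetunde, Uzoma, Adaeze, Ngozi.
Yetunde predeceased; the 3/20 allotted to Yetunde's branch passes to Yetunde's issue by representation.
The 3/20 is divided into 4 equal shares of 3/80 among Kehinde, Obafemi, Folake, Gbenga.
Kehinde predeceased; the 3/80 allotted to Kehinde's branch passes to Kehinde's issue by representation.
The 3/80 is divided into 3 equal shares of 1/80 among Ronke, Temitope, Lanre.
Ronke is living and takes 1/80.
Temitope is living and takes 1/80.
Lanre is living and takes 1/80.
Obafemi is living and takes 3/80.
Folake is living and takes 3/80.
Gbenga is living and takes 3/80.
Uzoma predeceased; the 3/20 allotted to Uzoma's branch passes to Uzoma's issue by representation.
The 3/20 is divided into 4 equal shares of 3/80 among Zainab, Chidinma, Morounke, Jide.
Zainab is living and takes 3/80.
Chidinma is living and takes 3/80.
Morounke is living and takes 3/80.
Jide is living and takes 3/80.
Adaeze is living and takes 3/20.
Ngozi predeceased; the 3/20 allotted to Ngozi's branch passes to Ngozi's issue by representation.
The 3/20 is divided into 2 equal shares of 3/40 among Ebele, Segun.
Ebele is living and takes 3/40.
Segun is living and takes 3/40.

Adaeze 3/20; Chidinma 3/80; Chukwudi 2/5; Ebele 3/40; Folake 3/80; Gbenga 3/80; Jide 3/80; Lanre 1/80; Morounke 3/80; Obafemi 3/80; Ronke 1/80; Segun 3/40; Temitope 1/80; Zainab 3/80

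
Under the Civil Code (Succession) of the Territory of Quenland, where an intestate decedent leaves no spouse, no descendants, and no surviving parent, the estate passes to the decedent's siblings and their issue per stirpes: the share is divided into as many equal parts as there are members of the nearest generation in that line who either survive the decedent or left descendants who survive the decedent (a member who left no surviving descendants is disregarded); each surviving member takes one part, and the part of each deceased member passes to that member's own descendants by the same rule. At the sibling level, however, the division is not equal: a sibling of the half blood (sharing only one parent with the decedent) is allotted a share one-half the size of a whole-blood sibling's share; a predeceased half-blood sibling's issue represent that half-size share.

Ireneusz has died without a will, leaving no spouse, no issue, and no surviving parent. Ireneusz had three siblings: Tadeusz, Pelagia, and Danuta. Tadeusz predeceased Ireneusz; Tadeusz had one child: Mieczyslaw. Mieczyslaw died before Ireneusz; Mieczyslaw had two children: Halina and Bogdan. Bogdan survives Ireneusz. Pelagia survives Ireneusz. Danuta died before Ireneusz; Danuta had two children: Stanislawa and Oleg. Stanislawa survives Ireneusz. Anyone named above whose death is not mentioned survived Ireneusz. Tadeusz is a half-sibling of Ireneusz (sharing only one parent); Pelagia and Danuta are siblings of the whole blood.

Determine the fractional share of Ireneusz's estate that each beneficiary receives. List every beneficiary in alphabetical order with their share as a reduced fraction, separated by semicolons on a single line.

Bogdan 1/10; Halina 1/10; Oleg 1/5; Pelagia 2/5; Stanislawa 1/5

No spouse, descendants, or parent survives, so the estate passes to Ireneusz's siblings per stirpes.
Half-blood siblings count for one-half the weight of whole-blood siblings at the initial division.
Dividing 1 in proportion to weights (total weight 5/2): Tadeusz (weight 1/2) → 1/5; Pelagia (weight 1) → 2/5; Danuta (weight 1) → 2/5.
Tadeusz predeceased; the 1/5 allotted to Tadeusz's branch passes to Tadeusz's issue by representation.
Mieczyslaw's line is the sole branch at this level, so the full 1/5 passes to Mieczyslaw's issue by representation.
The 1/5 is divided into 2 equal shares of 1/10 among Halina, Bogdan.
Halina is living and takes 1/10.
Bogdan is living and takes 1/10.
Pelagia is living and takes 2/5.
Danuta predeceased; the 2/5 allotted to Danuta's branch passes to Danuta's issue by representation.
The 2/5 is divided into 2 equal shares of 1/5 among Stanislawa, Oleg.
Stanislawa is living and takes 1/5.
Oleg is living and takes 1/5.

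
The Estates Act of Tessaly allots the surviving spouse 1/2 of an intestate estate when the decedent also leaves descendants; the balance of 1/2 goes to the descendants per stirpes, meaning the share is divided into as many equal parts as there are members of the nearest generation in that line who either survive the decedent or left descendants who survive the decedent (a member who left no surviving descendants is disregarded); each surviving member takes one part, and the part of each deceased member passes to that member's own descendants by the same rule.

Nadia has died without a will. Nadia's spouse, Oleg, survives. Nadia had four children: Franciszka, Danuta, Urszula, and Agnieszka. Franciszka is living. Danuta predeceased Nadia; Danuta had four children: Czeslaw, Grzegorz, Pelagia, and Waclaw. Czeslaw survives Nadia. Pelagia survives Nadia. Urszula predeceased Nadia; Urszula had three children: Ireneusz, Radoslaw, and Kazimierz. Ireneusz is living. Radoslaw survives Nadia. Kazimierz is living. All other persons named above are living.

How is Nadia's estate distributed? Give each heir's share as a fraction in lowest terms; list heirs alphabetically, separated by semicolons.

Agnieszka 1/8; Czeslaw 1/32; Franciszka 1/8; Grzegorz 1/32; Ireneusz 1/24; Kazimierz 1/24; Oleg 1/2; Pelagia 1/32; Radoslaw 1/24; Waclaw 1/32

Oleg, as surviving spouse, takes 1/2.
The remaining 1/2 passes to Nadia's descendants per stirpes.
The 1/2 is divided into 4 equal shares of 1/8 among Franciszka, Danuta, Urszula, Agnieszka.
Franciszka is living and takes 1/8.
Danuta predeceased; the 1/8 allotted to Danuta's branch passes to Danuta's issue by representation.
The 1/8 is divided into 4 equal shares of 1/32 among Czeslaw, Grzegorz, Pelagia, Waclaw.
Czeslaw is living and takes 1/32.
Grzegorz is living and takes 1/32.
Pelagia is living and takes 1/32.
Waclaw is living and takes 1/32.
Urszula predeceased; the 1/8 allotted to Urszula's branch passes to Urszula's issue by representation.
The 1/8 is divided into 3 equal shares of 1/24 among Ireneusz, Radoslaw, Kazimierz.
Ireneusz is living and takes 1/24.
Radoslaw is living and takes 1/24.
Kazimierz is living and takes 1/24.
Agnieszka is living and takes 1/8.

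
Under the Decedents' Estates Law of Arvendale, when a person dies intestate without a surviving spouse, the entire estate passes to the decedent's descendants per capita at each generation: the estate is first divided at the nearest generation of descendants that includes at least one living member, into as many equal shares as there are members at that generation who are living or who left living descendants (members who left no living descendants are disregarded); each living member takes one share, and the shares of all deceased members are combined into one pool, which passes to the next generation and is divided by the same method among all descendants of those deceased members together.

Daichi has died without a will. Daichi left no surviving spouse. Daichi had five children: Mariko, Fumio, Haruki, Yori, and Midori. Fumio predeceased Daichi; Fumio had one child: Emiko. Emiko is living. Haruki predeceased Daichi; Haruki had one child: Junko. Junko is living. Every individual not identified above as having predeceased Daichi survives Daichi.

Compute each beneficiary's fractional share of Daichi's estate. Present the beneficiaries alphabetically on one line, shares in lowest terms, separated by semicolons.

Emiko 1/5; Junko 1/5; Mariko 1/5; Midori 1/5; Yori 1/5

There is no surviving spouse, so the entire estate passes to Daichi's descendants per capita at each generation.
At generation 1 (Mariko, Fumio, Haruki, Yori, Midori) there are 5 shares of (1)/5 = 1/5 each.
Living: Mariko, Yori, and Midori — each takes 1/5.
Deceased: Fumio and Haruki. Their combined 2/5 is pooled and carried to generation 2.
At generation 2 (Emiko, Junko) there are 2 shares of (2/5)/2 = 1/5 each.
Living: Emiko and Junko — each takes 1/5.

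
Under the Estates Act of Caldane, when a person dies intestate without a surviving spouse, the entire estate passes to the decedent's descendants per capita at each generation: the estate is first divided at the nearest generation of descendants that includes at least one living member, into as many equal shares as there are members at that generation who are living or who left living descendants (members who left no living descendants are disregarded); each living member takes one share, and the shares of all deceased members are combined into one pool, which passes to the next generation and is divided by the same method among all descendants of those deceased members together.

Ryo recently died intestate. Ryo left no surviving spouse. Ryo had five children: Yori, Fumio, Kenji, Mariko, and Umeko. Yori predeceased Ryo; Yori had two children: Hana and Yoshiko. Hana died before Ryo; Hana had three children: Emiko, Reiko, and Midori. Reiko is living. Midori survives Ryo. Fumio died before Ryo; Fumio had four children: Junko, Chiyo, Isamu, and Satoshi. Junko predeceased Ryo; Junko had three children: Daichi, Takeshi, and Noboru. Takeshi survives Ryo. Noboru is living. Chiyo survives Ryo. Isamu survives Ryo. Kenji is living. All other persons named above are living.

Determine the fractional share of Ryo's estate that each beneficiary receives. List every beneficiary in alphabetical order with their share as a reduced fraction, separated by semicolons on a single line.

Chiyo 1/15; Daichi 1/45; Emiko 1/45; Isamu 1/15; Kenji 1/5; Mariko 1/5; Midori 1/45; Noboru 1/45; Reiko 1/45; Satoshi 1/15; Takeshi 1/45; Umeko 1/5; Yoshiko 1/15

There is no surviving spouse, so the entire estate passes to Ryo's descendants per capita at each generation.
At generation 1 (Yori, Fumio, Kenji, Mariko, Umeko) there are 5 shares of (1)/5 = 1/5 each.
Living: Kenji, Mariko, and Umeko — each takes 1/5.
Deceased: Yori and Fumio. Their combined 2/5 is pooled and carried to generation 2.
At generation 2 (Hana, Yoshiko, Junko, Chiyo, Isamu, Satoshi) there are 6 shares of (2/5)/6 = 1/15 each.
Living: Yoshiko, Chiyo, Isamu, and Satoshi — each takes 1/15.
Deceased: Hana and Junko. Their combined 2/15 is pooled and carried to generation 3.
At generation 3 (Emiko, Reiko, Midori, Daichi, Takeshi, Noboru) there are 6 shares of (2/15)/6 = 1/45 each.
Living: Emiko, Reiko, Midori, Daichi, Takeshi, and Noboru — each takes 1/45.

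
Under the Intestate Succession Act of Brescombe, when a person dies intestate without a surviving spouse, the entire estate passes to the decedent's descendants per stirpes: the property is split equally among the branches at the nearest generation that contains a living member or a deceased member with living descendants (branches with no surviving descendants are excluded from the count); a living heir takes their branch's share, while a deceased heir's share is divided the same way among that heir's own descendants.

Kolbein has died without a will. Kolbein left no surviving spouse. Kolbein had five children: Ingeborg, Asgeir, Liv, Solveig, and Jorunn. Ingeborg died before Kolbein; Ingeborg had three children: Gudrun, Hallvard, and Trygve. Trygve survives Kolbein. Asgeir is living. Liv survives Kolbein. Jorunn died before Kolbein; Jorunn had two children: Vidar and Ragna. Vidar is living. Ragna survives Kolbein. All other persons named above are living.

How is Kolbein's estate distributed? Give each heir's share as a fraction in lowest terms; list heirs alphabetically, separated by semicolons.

There is no surviving spouse, so the entire estate passes to Kolbein's descendants per stirpes.
The estate is divided into 5 equal shares of 1/5 among Ingeborg, Asgeir, Liv, Solveig, Jorunn.
Ingeborg predeceased; the 1/5 allotted to Ingeborg's branch passes to Ingeborg's issue by representation.
The 1/5 is divided into 3 equal shares of 1/15 among Gudrun, Hallvard, Trygve.
Gudrun is living and takes 1/15.
Hallvard is living and takes 1/15.
Trygve is living and takes 1/15.
Asgeir is living and takes 1/5.
Liv is living and takes 1/5.
Solveig is living and takes 1/5.
Jorunn predeceased; the 1/5 allotted to Jorunn's branch passes to Jorunn's issue by representation.
The 1/5 is divided into 2 equal shares of 1/10 among Vidar, Ragna.
Vidar is living and takes 1/10.
Ragna is living and takes 1/10.

Asgeir 1/5; Gudrun 1/15; Hallvard 1/15; Liv 1/5; Ragna 1/10; Solveig 1/5; Trygve 1/15; Vidar 1/10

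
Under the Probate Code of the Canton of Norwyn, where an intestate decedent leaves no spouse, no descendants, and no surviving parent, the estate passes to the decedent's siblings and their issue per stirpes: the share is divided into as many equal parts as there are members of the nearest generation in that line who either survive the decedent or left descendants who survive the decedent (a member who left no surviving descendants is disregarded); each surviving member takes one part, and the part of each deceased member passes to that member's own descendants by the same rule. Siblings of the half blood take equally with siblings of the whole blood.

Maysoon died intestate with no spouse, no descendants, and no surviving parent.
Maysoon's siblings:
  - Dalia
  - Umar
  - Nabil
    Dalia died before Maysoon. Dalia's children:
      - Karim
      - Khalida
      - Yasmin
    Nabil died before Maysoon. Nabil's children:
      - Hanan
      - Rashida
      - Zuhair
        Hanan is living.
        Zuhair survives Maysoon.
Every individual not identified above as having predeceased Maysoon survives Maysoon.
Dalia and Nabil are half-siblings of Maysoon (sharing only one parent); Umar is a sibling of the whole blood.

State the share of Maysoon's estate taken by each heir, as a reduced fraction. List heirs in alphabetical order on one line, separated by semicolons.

No spouse, descendants, or parent survives, so the estate passes to Maysoon's siblings per stirpes.
Half-blood and whole-blood siblings take equally under the stated rule.
The estate is divided into 3 equal shares of 1/3 among Dalia, Umar, Nabil.
Dalia predeceased; the 1/3 allotted to Dalia's branch passes to Dalia's issue by representation.
The 1/3 is divided into 3 equal shares of 1/9 among Karim, Khalida, Yasmin.
Karim is living and takes 1/9.
Khalida is living and takes 1/9.
Yasmin is living and takes 1/9.
Umar is living and takes 1/3.
Nabil predeceased; the 1/3 allotted to Nabil's branch passes to Nabil's issue by representation.
The 1/3 is divided into 3 equal shares of 1/9 among Hanan, Rashida, Zuhair.
Hanan is living and takes 1/9.
Rashida is living and takes 1/9.
Zuhair is living and takes 1/9.

Hanan 1/9; Karim 1/9; Khalida 1/9; Rashida 1/9; Umar 1/3; Yasmin 1/9; Zuhair 1/9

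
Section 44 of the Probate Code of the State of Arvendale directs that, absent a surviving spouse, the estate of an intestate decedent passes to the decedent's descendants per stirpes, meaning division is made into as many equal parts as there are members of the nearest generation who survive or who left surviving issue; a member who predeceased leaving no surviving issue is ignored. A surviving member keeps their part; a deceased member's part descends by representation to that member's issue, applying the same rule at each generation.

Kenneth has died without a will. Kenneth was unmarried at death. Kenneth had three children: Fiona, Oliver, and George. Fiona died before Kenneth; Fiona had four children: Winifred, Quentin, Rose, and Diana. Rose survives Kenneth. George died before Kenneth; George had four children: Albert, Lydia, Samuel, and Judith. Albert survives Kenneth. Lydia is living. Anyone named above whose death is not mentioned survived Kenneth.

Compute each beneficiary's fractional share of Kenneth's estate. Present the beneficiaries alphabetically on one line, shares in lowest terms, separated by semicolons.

Albert 1/12; Diana 1/12; Judith 1/12; Lydia 1/12; Oliver 1/3; Quentin 1/12; Rose 1/12; Samuel 1/12; Winifred 1/12

There is no surviving spouse, so the entire estate passes to Kenneth's descendants per stirpes.
The estate is divided into 3 equal shares of 1/3 among Fiona, Oliver, George.
Fiona predeceased; the 1/3 allotted to Fiona's branch passes to Fiona's issue by representation.
The 1/3 is divided into 4 equal shares of 1/12 among Winifred, Quentin, Rose, Diana.
Winifred is living and takes 1/12.
Quentin is living and takes 1/12.
Rose is living and takes 1/12.
Diana is living and takes 1/12.
Oliver is living and takes 1/3.
George predeceased; the 1/3 allotted to George's branch passes to George's issue by representation.
The 1/3 is divided into 4 equal shares of 1/12 among Albert, Lydia, Samuel, Judith.
Albert is living and takes 1/12.
Lydia is living and takes 1/12.
Samuel is living and takes 1/12.
Judith is living and takes 1/12.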